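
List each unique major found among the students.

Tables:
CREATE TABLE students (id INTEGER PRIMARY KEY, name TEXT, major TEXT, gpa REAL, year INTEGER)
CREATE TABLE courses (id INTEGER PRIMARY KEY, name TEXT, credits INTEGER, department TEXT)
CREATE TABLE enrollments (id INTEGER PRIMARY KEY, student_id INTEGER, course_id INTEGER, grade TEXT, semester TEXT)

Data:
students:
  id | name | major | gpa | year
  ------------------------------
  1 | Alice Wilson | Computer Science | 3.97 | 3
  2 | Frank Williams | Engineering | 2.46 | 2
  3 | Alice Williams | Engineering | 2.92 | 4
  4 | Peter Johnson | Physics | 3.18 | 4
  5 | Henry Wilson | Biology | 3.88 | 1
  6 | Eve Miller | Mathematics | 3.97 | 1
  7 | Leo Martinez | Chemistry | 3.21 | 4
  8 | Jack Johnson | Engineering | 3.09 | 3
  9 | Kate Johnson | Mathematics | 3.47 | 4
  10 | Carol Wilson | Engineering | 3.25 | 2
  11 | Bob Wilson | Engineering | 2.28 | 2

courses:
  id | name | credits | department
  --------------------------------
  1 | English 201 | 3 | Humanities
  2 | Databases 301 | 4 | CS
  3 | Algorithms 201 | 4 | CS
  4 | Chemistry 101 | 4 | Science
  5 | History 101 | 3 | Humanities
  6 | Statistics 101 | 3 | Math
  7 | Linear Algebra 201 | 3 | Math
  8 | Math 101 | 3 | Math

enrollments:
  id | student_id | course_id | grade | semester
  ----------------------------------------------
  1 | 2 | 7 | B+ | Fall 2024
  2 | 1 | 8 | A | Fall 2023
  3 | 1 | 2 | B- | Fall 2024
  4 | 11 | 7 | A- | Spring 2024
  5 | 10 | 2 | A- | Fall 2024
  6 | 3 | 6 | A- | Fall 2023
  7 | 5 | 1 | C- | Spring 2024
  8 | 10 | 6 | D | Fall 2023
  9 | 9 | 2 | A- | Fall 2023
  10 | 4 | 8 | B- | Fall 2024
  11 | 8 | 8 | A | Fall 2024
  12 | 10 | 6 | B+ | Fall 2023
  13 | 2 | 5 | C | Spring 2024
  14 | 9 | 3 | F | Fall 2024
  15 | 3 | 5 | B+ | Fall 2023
SELECT DISTINCT major FROM students

Execution result:
major
Computer Science
Engineering
Physics
Biology
Mathematics
Chemistry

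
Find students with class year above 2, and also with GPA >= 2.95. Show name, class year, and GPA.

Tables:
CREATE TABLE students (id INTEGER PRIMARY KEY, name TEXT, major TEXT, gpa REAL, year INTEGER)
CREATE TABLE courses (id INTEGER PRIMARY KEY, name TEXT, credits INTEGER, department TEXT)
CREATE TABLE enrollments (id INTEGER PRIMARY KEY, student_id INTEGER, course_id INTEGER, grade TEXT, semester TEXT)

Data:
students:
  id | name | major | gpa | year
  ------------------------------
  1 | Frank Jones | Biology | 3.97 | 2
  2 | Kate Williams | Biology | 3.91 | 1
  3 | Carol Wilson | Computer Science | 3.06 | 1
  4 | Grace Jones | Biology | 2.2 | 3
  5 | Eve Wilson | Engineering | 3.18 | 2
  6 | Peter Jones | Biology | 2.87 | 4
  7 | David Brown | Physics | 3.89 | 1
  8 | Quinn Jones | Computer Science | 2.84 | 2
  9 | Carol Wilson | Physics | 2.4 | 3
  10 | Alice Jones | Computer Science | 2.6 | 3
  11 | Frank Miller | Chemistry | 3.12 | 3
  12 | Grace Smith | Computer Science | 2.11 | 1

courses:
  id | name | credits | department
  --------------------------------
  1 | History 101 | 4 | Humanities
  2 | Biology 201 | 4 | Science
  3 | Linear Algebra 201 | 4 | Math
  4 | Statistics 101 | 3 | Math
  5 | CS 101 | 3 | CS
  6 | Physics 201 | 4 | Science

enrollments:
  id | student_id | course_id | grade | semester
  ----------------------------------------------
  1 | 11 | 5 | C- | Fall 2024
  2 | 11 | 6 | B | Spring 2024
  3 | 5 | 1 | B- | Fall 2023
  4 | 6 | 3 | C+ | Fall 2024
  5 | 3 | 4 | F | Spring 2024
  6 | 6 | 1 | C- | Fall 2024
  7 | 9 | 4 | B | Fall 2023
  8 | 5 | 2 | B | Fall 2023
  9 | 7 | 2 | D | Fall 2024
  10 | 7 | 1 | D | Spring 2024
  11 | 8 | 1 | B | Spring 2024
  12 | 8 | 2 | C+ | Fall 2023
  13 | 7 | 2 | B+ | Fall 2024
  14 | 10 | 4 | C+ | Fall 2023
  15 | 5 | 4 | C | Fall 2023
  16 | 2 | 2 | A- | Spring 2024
SELECT name, year, gpa FROM students WHERE year > 2 AND gpa >= 2.95

Execution result:
name | year | gpa
Frank Miller | 3 | 3.12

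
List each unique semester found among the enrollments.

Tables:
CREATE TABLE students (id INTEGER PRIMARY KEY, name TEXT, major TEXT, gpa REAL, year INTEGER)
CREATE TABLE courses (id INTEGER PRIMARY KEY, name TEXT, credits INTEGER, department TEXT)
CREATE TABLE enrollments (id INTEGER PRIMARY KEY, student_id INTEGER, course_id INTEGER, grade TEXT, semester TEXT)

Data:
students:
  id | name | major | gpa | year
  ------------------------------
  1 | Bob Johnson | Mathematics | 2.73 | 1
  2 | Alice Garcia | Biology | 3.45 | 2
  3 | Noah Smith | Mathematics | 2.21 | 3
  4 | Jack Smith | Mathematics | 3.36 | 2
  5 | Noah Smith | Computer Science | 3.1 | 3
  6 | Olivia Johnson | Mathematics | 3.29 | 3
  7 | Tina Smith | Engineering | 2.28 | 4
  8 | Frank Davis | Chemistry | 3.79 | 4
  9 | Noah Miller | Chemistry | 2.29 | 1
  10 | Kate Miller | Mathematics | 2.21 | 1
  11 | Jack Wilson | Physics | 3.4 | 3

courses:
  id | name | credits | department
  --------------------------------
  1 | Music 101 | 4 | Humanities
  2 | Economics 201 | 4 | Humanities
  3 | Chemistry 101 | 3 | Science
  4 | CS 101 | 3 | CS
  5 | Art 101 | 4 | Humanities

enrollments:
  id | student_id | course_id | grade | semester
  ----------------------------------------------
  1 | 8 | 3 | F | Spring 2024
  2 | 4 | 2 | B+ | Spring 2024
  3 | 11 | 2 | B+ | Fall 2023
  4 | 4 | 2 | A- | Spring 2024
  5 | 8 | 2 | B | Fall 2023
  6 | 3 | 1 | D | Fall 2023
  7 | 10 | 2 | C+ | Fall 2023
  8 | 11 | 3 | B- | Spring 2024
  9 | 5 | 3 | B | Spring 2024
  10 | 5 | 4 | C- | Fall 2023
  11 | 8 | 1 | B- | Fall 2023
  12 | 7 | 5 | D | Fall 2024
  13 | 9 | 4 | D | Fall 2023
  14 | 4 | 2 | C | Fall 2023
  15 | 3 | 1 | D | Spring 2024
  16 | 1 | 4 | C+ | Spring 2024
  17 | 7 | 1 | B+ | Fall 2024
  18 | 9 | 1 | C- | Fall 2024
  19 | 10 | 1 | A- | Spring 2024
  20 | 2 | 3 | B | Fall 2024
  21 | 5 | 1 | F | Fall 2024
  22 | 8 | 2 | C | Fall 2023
SELECT DISTINCT semester FROM enrollments

Execution result:
semester
Spring 2024
Fall 2023
Fall 2024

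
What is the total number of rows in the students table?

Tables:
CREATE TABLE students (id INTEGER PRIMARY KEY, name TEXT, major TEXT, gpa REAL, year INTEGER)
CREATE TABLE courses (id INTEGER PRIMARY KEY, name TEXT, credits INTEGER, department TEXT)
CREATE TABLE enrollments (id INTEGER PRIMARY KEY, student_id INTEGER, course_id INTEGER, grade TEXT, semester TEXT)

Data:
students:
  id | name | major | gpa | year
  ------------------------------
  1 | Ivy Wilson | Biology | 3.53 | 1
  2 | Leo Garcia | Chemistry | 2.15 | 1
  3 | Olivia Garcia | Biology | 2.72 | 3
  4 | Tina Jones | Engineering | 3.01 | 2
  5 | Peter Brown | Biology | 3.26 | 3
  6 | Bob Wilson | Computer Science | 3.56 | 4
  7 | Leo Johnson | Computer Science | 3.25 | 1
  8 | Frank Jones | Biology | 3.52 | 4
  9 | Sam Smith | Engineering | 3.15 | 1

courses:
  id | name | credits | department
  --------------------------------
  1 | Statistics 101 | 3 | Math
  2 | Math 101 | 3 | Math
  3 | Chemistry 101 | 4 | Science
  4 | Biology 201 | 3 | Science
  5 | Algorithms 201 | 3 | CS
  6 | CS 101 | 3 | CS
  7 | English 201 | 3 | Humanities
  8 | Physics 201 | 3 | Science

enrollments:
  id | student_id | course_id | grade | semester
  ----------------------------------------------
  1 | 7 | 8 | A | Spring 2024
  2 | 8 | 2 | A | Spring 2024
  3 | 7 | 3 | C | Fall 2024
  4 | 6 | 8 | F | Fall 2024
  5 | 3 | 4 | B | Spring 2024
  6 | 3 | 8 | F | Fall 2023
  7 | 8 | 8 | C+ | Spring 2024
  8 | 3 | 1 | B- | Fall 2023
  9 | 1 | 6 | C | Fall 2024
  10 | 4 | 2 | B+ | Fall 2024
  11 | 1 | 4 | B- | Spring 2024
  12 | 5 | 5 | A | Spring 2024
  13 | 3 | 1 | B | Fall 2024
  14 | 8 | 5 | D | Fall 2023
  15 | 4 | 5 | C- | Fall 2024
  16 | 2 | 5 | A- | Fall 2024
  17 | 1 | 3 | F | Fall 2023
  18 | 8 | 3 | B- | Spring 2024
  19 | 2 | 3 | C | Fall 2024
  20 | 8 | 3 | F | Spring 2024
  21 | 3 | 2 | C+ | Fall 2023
SELECT COUNT(*) FROM students

Execution result:
9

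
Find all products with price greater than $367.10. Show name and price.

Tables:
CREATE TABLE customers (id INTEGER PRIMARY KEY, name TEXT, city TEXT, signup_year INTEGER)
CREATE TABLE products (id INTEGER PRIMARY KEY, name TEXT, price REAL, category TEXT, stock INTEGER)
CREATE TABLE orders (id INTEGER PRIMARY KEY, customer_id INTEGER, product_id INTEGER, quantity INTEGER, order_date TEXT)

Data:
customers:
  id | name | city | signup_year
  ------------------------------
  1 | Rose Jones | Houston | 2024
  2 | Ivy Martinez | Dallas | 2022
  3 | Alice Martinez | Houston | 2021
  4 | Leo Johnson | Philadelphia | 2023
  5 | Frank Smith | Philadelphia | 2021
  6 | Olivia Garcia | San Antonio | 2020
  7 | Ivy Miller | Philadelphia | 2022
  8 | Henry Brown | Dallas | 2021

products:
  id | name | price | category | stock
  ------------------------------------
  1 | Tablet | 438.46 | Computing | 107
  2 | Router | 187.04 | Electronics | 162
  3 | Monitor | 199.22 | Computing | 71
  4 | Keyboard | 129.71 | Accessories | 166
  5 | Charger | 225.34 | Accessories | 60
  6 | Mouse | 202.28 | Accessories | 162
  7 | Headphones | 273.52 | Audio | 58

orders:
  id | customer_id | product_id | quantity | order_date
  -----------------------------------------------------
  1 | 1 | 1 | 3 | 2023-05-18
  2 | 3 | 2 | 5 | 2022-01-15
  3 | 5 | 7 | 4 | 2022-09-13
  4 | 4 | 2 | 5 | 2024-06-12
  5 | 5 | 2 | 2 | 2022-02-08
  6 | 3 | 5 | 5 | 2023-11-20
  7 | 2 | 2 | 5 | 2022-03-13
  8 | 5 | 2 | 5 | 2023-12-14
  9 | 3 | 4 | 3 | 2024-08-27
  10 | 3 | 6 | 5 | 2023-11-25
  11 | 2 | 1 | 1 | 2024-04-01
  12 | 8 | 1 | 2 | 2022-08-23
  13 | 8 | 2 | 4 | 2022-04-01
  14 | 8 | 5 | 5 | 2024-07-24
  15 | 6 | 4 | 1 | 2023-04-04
SELECT name, price FROM products WHERE price > 367.1

Execution result:
name | price
Tablet | 438.46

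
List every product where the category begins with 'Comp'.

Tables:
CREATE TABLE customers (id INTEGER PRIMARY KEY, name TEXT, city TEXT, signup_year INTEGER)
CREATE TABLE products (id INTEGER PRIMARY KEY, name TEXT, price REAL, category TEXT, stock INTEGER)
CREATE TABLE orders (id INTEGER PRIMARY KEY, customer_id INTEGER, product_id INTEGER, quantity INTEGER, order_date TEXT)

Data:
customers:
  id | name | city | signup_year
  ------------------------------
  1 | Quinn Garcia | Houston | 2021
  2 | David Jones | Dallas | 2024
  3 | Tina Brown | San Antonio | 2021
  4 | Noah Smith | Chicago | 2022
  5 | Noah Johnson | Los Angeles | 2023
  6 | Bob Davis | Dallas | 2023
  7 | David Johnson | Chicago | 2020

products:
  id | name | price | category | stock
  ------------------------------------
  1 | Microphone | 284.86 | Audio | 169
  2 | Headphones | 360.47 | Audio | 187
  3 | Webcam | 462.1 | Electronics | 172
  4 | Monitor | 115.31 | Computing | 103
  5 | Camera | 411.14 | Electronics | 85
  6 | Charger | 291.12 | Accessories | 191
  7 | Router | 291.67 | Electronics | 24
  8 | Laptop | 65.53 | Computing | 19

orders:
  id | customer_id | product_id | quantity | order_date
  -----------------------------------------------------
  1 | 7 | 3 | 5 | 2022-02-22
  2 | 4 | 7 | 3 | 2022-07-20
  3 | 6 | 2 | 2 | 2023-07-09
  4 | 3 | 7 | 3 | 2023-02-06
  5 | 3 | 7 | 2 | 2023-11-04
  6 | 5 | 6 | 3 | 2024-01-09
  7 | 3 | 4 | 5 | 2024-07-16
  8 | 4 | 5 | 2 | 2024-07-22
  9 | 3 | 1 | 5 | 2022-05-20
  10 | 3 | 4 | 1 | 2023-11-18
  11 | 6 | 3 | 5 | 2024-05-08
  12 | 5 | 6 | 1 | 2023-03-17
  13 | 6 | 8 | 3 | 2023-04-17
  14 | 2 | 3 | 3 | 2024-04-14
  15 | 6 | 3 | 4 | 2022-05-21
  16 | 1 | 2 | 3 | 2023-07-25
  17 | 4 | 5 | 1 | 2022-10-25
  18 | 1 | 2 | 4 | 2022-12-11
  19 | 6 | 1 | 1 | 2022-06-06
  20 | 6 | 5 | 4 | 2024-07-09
SELECT name, category FROM products WHERE category LIKE 'Comp%'

Execution result:
name | category
Monitor | Computing
Laptop | Computing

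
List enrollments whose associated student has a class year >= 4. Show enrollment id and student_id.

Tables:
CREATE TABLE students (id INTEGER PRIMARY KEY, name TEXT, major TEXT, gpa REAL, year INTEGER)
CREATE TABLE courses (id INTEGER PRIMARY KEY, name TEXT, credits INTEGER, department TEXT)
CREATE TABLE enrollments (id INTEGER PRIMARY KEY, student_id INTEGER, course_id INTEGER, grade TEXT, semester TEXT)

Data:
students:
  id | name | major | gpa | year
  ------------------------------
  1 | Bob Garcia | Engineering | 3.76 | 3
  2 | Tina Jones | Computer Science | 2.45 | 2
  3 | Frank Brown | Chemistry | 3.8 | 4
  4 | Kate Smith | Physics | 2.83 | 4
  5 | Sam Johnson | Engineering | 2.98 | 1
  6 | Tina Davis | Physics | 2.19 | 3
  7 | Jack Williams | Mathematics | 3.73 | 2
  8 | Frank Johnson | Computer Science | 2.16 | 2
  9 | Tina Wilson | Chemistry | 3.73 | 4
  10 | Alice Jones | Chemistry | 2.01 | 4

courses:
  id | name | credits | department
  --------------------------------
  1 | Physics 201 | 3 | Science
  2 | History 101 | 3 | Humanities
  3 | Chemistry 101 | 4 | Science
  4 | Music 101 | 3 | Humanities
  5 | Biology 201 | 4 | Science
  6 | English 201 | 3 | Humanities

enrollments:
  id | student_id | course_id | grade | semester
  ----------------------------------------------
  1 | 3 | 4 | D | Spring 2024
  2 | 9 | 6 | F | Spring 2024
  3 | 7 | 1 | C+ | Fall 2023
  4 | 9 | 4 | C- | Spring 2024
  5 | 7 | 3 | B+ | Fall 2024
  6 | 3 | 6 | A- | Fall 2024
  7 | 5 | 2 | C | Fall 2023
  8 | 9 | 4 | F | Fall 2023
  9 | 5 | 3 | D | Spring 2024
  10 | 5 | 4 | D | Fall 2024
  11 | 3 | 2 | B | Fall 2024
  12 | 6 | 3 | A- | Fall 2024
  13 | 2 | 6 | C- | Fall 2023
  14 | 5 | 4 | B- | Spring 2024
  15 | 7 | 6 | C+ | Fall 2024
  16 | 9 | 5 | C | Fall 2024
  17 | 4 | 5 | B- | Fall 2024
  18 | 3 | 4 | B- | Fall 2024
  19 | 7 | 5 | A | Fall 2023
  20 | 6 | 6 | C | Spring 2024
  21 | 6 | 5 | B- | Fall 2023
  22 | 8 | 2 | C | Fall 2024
SELECT id, student_id FROM enrollments WHERE student_id IN (SELECT id FROM students WHERE year >= 4)

Execution result:
id | student_id
1 | 3
2 | 9
4 | 9
6 | 3
8 | 9
11 | 3
16 | 9
17 | 4
18 | 3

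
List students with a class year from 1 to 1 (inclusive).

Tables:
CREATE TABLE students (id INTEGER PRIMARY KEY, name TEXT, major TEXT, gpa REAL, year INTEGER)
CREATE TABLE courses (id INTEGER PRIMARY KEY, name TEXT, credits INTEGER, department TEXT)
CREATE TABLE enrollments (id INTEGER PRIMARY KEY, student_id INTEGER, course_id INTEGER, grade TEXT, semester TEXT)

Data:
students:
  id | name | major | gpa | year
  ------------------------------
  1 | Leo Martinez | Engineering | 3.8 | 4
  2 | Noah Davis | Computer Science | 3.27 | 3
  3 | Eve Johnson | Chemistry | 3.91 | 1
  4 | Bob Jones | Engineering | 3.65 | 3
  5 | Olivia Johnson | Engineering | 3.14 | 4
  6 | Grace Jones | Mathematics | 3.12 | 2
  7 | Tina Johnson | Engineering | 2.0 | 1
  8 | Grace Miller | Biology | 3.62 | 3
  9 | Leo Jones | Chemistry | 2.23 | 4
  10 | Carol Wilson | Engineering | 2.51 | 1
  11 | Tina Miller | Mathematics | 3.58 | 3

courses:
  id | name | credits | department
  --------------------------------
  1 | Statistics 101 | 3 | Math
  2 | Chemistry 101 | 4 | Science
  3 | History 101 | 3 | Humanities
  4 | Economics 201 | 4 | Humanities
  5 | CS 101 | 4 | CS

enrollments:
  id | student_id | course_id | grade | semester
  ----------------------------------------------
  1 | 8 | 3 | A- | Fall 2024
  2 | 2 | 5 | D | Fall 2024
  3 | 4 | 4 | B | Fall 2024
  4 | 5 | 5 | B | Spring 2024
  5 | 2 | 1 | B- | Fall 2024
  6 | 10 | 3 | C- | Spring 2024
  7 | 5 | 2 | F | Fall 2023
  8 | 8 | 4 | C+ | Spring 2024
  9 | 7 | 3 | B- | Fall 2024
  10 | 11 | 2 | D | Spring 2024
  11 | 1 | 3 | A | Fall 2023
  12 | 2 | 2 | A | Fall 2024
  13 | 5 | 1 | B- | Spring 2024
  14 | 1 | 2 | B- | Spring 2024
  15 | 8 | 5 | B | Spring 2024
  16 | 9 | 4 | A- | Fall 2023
SELECT name, year FROM students WHERE year BETWEEN 1 AND 1

Execution result:
name | year
Eve Johnson | 1
Tina Johnson | 1
Carol Wilson | 1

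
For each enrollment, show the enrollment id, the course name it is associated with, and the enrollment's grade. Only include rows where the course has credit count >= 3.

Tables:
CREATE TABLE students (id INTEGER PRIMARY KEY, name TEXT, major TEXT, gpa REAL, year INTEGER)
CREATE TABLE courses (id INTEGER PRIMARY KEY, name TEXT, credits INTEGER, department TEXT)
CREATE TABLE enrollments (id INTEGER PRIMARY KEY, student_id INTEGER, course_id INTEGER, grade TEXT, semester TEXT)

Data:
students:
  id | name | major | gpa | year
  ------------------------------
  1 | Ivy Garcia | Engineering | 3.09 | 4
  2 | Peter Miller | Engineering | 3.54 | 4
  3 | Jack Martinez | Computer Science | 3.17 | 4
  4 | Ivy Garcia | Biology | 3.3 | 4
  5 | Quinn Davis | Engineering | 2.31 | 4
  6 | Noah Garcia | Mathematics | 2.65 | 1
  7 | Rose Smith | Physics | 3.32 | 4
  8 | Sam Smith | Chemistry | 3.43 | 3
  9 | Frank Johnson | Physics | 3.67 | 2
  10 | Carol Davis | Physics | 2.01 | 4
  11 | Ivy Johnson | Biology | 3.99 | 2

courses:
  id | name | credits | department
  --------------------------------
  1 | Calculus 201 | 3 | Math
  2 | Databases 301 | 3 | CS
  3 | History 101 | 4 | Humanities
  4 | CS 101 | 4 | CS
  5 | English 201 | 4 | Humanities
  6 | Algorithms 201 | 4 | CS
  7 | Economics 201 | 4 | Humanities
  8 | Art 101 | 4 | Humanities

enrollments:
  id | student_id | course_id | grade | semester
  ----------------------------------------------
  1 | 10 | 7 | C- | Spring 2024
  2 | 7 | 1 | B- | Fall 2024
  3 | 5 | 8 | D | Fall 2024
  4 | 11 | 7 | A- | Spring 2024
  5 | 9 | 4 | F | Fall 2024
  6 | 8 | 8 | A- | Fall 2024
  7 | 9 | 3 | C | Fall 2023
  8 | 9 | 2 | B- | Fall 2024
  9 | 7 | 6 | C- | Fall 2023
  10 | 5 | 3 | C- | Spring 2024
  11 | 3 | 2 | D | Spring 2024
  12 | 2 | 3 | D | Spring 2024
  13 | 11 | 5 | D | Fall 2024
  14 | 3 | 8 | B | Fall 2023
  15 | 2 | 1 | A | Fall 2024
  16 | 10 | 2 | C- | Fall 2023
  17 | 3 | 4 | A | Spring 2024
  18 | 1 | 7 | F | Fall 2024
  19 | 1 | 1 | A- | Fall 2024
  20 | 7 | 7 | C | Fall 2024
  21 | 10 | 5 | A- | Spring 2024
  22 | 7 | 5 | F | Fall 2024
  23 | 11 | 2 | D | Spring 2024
SELECT c.id, p.name AS course, c.grade FROM enrollments c JOIN courses p ON c.course_id = p.id WHERE p.credits >= 3

Execution result:
id | course | grade
1 | Economics 201 | C-
2 | Calculus 201 | B-
3 | Art 101 | D
4 | Economics 201 | A-
5 | CS 101 | F
6 | Art 101 | A-
7 | History 101 | C
8 | Databases 301 | B-
9 | Algorithms 201 | C-
10 | History 101 | C-
11 | Databases 301 | D
12 | History 101 | D
13 | English 201 | D
14 | Art 101 | B
15 | Calculus 201 | A
16 | Databases 301 | C-
17 | CS 101 | A
18 | Economics 201 | F
19 | Calculus 201 | A-
20 | Economics 201 | C
21 | English 201 | A-
22 | English 201 | F
23 | Databases 301 | D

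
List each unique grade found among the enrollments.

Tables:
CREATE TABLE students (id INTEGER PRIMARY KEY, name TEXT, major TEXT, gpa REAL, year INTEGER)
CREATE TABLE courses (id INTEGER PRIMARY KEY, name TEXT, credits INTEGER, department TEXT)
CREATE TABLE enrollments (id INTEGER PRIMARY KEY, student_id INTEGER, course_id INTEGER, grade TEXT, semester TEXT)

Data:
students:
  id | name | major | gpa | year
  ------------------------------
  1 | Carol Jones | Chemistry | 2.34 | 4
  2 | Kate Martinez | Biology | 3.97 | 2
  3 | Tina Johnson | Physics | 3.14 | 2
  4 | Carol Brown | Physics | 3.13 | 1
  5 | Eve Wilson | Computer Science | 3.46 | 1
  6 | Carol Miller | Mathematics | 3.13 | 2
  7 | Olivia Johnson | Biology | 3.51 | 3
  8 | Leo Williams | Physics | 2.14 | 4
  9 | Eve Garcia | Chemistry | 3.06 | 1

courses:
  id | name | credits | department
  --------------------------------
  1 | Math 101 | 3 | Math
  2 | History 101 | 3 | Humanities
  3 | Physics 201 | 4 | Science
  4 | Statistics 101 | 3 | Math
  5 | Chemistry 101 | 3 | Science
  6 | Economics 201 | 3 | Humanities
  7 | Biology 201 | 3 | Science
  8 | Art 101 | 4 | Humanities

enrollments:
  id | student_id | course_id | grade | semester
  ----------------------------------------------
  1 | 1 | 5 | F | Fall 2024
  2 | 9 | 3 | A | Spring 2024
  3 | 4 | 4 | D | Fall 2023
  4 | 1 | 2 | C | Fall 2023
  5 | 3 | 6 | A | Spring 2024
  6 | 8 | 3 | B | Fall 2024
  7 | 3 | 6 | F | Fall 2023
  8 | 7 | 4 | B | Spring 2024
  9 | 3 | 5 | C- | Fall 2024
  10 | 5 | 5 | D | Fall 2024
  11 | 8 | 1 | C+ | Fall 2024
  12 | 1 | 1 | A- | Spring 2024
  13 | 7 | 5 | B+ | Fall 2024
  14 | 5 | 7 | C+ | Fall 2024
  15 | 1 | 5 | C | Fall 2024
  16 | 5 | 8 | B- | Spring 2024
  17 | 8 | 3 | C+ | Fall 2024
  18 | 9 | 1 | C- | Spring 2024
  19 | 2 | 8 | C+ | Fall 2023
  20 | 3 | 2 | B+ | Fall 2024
SELECT DISTINCT grade FROM enrollments

Execution result:
grade
F
A
D
C
B
C-
C+
A-
B+
B-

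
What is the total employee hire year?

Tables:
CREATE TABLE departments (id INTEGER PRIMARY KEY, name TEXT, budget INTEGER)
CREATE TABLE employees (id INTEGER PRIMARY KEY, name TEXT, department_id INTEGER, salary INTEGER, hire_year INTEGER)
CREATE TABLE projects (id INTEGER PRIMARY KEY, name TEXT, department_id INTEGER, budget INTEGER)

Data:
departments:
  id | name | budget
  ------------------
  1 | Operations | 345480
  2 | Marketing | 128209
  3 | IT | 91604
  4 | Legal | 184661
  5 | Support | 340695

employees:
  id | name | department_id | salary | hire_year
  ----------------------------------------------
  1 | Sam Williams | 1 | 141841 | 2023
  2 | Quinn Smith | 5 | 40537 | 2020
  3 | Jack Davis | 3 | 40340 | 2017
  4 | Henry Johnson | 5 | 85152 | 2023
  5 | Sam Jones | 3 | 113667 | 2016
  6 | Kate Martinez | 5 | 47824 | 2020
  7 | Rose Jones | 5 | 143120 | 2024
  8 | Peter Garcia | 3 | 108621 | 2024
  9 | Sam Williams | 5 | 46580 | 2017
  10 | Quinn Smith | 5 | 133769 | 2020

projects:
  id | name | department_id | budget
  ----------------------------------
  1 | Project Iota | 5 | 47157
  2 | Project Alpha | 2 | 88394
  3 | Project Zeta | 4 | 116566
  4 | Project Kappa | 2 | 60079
SELECT SUM(hire_year) FROM employees

Execution result:
20204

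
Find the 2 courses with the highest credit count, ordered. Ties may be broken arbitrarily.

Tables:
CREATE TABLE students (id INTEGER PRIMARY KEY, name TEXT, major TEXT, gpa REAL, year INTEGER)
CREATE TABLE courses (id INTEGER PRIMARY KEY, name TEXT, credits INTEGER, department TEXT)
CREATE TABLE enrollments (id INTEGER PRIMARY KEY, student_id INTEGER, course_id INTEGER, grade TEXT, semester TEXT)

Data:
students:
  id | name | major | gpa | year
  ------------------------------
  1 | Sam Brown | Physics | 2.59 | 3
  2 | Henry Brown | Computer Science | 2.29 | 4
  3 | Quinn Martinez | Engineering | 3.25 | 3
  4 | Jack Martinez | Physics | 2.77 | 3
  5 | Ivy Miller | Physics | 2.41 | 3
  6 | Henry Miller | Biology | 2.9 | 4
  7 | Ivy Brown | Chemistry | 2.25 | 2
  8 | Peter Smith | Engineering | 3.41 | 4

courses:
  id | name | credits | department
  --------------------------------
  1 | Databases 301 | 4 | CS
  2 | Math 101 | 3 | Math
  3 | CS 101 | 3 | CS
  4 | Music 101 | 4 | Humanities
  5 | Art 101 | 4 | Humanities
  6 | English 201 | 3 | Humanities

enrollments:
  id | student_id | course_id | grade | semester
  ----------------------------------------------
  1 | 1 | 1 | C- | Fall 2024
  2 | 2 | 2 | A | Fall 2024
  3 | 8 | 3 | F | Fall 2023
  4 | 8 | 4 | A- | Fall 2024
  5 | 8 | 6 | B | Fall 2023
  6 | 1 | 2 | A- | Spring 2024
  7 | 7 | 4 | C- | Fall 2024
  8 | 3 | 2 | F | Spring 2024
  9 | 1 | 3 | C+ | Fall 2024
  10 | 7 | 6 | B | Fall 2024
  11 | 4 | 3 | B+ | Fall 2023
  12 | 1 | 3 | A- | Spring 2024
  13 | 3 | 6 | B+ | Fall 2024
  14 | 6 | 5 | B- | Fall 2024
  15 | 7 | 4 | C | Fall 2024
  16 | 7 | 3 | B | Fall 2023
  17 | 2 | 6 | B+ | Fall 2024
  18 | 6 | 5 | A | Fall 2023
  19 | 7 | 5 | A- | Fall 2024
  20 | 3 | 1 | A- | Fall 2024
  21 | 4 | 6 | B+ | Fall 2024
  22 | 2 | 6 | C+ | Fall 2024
SELECT name, credits FROM courses ORDER BY credits DESC LIMIT 2

Execution result:
name | credits
Databases 301 | 4
Music 101 | 4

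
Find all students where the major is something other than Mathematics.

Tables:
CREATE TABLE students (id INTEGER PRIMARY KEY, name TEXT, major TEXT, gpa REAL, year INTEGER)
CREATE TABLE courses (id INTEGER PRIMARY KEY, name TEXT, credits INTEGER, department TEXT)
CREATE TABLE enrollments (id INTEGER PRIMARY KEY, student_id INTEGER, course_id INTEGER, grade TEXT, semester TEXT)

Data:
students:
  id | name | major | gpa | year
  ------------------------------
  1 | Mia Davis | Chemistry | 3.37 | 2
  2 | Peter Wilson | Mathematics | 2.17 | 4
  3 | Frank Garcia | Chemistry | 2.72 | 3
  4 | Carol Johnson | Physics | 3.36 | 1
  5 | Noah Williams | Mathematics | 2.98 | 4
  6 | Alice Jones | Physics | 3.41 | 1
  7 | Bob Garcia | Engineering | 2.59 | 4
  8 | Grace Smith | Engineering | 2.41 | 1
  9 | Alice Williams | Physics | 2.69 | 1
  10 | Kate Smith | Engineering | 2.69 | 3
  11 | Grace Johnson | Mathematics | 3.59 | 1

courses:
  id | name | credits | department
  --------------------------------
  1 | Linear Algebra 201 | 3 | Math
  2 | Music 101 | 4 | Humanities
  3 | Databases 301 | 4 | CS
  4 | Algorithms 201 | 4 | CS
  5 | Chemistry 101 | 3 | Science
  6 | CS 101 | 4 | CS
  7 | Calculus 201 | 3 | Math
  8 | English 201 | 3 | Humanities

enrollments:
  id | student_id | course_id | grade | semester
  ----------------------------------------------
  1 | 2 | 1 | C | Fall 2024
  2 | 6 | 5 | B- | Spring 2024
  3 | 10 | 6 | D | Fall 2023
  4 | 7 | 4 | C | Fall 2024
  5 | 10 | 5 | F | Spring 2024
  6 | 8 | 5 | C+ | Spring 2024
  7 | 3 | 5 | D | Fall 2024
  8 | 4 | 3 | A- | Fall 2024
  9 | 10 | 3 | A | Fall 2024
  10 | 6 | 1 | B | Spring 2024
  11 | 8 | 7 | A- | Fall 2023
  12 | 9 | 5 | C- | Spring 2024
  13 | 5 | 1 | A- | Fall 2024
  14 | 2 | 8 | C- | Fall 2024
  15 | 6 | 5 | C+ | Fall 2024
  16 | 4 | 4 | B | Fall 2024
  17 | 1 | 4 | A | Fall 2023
SELECT name, major FROM students WHERE major <> 'Mathematics'

Execution result:
name | major
Mia Davis | Chemistry
Frank Garcia | Chemistry
Carol Johnson | Physics
Alice Jones | Physics
Bob Garcia | Engineering
Grace Smith | Engineering
Alice Williams | Physics
Kate Smith | Engineering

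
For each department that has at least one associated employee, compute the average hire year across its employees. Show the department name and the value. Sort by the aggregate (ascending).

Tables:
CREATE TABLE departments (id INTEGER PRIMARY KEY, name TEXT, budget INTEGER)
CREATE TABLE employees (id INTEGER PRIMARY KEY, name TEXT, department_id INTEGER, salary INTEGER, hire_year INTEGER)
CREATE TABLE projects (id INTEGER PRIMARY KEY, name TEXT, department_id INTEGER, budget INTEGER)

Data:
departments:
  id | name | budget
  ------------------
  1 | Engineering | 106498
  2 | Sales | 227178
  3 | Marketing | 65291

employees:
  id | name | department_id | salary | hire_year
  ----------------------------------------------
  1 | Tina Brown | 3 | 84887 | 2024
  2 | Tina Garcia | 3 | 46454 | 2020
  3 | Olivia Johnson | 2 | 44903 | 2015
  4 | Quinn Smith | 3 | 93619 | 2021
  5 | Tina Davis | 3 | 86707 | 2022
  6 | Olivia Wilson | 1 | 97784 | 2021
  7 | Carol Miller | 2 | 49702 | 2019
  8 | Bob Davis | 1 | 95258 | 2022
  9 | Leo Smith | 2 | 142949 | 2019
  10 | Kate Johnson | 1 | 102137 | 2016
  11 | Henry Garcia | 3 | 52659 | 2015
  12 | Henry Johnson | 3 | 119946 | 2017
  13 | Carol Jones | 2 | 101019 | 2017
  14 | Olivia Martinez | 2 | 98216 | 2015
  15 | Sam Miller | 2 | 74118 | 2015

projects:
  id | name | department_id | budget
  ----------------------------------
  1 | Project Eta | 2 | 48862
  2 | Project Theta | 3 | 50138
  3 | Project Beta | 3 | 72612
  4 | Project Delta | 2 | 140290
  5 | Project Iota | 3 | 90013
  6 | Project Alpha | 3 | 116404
SELECT p.name, AVG(c.hire_year) AS avg_hire_year FROM employees c JOIN departments p ON c.department_id = p.id GROUP BY p.id, p.name ORDER BY avg_hire_year ASC

Execution result:
name | avg_hire_year
Sales | 2016.67
Engineering | 2019.67
Marketing | 2019.83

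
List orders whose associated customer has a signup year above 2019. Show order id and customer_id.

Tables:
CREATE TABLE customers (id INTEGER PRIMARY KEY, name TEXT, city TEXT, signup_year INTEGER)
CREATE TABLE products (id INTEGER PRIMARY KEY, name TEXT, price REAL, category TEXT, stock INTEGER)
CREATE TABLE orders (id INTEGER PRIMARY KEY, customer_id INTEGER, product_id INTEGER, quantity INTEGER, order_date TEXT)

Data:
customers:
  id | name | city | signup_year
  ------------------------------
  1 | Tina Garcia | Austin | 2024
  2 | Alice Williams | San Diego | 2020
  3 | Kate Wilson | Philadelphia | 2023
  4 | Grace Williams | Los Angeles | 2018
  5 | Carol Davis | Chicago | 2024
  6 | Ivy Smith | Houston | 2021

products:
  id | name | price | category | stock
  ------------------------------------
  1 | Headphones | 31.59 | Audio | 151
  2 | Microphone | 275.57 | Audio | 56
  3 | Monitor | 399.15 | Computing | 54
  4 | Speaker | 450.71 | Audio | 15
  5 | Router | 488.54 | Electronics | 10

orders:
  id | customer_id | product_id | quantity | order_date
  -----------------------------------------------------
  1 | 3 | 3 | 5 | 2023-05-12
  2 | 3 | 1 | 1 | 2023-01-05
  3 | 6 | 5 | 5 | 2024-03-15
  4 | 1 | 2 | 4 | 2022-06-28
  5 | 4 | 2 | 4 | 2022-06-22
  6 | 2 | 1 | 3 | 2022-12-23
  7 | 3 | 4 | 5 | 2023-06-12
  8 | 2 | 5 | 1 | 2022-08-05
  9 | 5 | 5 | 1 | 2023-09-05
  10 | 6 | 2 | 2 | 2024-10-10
SELECT id, customer_id FROM orders WHERE customer_id IN (SELECT id FROM customers WHERE signup_year > 2019)

Execution result:
id | customer_id
1 | 3
2 | 3
3 | 6
4 | 1
6 | 2
7 | 3
8 | 2
9 | 5
10 | 6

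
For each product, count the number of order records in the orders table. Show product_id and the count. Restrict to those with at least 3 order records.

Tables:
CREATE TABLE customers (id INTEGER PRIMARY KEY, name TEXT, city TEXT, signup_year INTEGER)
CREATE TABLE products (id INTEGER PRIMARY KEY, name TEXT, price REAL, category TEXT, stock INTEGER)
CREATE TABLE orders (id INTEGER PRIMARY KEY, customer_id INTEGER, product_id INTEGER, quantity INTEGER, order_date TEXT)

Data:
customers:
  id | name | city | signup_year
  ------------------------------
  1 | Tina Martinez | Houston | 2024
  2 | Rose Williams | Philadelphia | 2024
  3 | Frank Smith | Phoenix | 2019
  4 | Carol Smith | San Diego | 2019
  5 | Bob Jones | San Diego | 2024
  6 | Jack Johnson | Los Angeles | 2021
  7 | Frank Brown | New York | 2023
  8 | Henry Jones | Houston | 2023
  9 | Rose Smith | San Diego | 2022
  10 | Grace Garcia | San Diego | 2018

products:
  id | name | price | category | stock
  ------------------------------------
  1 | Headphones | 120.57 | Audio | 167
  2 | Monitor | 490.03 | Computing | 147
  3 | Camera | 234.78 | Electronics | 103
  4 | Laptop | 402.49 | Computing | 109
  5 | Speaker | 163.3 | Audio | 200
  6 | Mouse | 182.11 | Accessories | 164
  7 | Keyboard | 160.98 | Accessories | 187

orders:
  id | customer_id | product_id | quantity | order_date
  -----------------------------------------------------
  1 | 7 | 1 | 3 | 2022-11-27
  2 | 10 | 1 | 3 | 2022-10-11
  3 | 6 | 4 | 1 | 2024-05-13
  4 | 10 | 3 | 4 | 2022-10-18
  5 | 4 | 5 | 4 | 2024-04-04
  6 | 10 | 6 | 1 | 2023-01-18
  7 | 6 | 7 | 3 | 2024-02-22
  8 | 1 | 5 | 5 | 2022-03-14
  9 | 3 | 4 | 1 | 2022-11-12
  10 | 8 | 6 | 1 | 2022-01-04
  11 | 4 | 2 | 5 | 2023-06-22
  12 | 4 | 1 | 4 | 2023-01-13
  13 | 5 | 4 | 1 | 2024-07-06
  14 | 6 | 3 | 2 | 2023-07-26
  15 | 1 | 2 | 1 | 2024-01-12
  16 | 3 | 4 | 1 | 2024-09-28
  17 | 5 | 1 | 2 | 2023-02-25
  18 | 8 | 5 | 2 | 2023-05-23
SELECT product_id, COUNT(*) AS order_count FROM orders GROUP BY product_id HAVING COUNT(*) >= 3

Execution result:
product_id | order_count
1 | 4
4 | 4
5 | 3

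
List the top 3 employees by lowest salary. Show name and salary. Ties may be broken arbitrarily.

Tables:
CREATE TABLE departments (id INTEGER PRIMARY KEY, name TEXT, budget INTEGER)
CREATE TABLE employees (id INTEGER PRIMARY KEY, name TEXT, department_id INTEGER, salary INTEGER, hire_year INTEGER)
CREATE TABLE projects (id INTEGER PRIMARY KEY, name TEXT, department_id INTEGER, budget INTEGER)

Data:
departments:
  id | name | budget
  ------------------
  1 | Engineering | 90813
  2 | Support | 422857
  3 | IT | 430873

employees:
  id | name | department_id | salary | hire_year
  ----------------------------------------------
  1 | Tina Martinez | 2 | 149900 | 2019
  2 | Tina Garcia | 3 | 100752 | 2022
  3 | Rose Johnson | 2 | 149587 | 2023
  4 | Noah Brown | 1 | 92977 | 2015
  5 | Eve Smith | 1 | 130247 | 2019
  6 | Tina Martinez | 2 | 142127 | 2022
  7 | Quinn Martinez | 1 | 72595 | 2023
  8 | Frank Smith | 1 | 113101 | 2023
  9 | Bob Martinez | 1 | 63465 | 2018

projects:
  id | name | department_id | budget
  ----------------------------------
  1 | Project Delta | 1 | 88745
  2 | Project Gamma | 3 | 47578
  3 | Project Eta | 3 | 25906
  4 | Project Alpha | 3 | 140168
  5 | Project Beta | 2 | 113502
SELECT name, salary FROM employees ORDER BY salary ASC LIMIT 3

Execution result:
name | salary
Bob Martinez | 63465
Quinn Martinez | 72595
Noah Brown | 92977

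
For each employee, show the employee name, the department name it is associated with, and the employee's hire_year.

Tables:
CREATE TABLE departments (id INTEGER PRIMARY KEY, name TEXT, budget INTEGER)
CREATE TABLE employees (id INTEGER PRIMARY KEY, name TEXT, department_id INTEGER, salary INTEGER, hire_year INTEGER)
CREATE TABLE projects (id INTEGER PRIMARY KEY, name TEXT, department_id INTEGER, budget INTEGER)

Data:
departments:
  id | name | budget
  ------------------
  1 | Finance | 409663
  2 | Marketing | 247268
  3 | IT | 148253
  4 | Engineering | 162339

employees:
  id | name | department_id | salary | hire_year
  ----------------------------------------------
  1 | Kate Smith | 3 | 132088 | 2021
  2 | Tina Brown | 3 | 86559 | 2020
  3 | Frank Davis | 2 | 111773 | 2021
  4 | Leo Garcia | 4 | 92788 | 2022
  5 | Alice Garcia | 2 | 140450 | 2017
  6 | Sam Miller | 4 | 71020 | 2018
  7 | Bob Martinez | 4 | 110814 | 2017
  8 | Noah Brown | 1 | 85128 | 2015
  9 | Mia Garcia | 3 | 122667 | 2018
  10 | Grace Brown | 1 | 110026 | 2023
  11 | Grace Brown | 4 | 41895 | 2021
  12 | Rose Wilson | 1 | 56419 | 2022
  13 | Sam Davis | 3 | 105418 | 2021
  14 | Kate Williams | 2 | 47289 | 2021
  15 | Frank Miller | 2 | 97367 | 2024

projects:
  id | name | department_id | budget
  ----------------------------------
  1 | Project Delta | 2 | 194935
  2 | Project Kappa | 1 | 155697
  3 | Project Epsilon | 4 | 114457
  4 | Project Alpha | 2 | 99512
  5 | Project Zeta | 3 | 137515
SELECT c.name, p.name AS department, c.hire_year FROM employees c JOIN departments p ON c.department_id = p.id

Execution result:
name | department | hire_year
Kate Smith | IT | 2021
Tina Brown | IT | 2020
Frank Davis | Marketing | 2021
Leo Garcia | Engineering | 2022
Alice Garcia | Marketing | 2017
Sam Miller | Engineering | 2018
Bob Martinez | Engineering | 2017
Noah Brown | Finance | 2015
Mia Garcia | IT | 2018
Grace Brown | Finance | 2023
Grace Brown | Engineering | 2021
Rose Wilson | Finance | 2022
Sam Davis | IT | 2021
Kate Williams | Marketing | 2021
Frank Miller | Marketing | 2024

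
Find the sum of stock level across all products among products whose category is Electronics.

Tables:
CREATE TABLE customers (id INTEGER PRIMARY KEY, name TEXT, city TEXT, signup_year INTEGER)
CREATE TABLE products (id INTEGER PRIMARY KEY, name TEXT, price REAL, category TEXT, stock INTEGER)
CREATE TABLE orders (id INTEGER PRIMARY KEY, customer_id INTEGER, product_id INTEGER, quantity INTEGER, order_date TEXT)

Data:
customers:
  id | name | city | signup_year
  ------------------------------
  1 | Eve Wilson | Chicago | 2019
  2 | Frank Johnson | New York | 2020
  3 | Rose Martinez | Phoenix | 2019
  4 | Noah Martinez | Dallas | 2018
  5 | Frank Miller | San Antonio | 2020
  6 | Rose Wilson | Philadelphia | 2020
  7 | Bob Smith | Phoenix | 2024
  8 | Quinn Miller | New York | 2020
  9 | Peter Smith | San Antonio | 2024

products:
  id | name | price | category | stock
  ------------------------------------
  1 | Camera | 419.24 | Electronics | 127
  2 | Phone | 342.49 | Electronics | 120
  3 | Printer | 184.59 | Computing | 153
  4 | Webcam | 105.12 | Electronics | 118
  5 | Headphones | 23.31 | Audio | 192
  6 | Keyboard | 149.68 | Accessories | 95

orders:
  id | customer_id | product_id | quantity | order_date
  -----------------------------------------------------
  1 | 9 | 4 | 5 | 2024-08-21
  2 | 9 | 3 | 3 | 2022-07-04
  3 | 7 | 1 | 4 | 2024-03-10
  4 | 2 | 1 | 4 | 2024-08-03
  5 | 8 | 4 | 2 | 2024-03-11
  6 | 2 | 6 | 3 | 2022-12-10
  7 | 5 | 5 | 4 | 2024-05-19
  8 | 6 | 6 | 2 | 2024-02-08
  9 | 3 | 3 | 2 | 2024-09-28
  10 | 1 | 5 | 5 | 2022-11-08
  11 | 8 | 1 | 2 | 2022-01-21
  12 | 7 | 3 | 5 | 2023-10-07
SELECT SUM(stock) FROM products WHERE category = 'Electronics'

Execution result:
365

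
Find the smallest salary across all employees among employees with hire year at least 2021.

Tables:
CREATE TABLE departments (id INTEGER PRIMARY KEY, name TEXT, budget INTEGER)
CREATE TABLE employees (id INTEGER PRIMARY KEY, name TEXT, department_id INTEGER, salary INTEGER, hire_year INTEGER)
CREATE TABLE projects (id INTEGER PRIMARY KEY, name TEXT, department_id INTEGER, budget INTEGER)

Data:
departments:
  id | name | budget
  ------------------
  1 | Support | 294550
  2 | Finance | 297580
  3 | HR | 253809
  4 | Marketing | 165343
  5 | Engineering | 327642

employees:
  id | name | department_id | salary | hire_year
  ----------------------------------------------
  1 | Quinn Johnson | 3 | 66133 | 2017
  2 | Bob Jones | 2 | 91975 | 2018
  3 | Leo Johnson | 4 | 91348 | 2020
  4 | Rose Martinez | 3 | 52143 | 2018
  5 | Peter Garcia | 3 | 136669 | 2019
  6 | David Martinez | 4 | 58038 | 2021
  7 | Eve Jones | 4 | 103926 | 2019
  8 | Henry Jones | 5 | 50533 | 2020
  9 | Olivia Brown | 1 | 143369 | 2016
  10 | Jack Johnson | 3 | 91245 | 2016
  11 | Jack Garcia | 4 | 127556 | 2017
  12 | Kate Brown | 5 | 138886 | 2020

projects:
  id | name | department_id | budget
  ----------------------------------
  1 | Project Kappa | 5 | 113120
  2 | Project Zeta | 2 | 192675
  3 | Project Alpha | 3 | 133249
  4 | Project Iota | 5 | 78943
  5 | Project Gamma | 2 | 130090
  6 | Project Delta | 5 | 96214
SELECT MIN(salary) FROM employees WHERE hire_year >= 2021

Execution result:
58038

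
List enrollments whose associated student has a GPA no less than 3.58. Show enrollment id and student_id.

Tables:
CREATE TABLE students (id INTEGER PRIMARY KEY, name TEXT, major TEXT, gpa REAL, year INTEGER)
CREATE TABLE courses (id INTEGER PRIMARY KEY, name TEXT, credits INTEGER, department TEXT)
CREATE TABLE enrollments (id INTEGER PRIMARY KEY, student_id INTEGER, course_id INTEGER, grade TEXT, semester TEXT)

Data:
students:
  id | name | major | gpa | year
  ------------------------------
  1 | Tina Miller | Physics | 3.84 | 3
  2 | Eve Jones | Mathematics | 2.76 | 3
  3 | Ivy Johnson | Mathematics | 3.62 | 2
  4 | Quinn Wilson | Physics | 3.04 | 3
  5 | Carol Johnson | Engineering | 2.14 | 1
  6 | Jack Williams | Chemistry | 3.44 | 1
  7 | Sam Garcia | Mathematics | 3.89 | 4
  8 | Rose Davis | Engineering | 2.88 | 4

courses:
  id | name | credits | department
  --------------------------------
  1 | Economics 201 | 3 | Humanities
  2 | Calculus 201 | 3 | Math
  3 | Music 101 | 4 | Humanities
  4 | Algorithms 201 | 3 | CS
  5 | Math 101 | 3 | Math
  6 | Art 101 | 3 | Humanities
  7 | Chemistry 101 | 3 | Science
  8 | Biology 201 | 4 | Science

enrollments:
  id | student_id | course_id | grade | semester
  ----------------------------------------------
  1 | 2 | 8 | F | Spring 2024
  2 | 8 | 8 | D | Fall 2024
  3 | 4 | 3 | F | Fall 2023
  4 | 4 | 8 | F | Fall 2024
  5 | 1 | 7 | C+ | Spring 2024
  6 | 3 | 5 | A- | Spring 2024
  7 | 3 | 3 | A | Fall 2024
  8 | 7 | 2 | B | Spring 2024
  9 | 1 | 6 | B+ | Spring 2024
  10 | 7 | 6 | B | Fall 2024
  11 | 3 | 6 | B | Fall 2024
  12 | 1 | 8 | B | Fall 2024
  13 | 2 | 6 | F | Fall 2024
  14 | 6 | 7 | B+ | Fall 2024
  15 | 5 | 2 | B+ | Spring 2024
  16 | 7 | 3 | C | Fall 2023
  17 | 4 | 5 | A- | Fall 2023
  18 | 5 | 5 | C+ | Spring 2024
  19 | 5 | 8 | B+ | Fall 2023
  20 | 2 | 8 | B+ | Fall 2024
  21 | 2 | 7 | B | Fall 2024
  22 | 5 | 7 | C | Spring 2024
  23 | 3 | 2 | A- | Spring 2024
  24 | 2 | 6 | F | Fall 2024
SELECT id, student_id FROM enrollments WHERE student_id IN (SELECT id FROM students WHERE gpa >= 3.58)

Execution result:
id | student_id
5 | 1
6 | 3
7 | 3
8 | 7
9 | 1
10 | 7
11 | 3
12 | 1
16 | 7
23 | 3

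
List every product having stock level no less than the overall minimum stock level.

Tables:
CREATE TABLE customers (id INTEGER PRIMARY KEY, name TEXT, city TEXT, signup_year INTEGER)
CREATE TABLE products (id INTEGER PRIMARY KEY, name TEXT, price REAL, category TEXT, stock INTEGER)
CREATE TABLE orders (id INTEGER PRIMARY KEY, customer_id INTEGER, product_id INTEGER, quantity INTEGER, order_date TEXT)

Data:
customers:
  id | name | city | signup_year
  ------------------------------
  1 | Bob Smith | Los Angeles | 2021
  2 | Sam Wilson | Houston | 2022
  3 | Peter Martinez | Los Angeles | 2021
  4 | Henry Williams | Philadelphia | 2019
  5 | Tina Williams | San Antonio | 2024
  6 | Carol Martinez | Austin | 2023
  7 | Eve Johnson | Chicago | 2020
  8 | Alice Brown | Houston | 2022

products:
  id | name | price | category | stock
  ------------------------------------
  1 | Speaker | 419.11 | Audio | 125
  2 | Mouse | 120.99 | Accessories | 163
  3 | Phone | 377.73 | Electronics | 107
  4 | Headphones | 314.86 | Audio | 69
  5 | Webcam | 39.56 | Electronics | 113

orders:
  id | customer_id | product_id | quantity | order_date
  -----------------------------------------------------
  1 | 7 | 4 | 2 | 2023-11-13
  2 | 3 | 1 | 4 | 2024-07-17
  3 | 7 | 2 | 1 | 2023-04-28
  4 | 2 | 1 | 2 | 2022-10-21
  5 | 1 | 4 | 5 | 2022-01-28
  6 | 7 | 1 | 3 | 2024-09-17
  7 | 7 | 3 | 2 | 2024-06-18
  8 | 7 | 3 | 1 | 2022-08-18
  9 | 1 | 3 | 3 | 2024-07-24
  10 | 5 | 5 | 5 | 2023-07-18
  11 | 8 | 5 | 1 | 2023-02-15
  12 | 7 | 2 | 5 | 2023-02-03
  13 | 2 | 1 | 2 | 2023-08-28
SELECT name, stock FROM products WHERE stock >= (SELECT MIN(stock) FROM products)

Execution result:
name | stock
Speaker | 125
Mouse | 163
Phone | 107
Headphones | 69
Webcam | 113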